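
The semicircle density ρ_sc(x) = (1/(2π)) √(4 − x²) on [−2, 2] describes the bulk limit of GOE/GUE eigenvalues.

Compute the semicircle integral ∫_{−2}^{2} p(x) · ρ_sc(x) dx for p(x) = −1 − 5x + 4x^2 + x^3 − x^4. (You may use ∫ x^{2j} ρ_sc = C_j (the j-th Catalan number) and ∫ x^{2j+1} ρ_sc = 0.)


Write p(x) = Σ a_i x^i, split into monomials and integrate each against ρ_sc separately.
Using ∫ x^{2j} ρ_sc = C_j = (1/(j+1)) C(2j, j) (Catalan numbers) and ∫ x^{2j+1} ρ_sc = 0 (odd monomials vanish by symmetry):
  i = 0 (even): a_0 · C_{0} = -1 · 1 = -1
  i = 1 (odd): ∫ x^1 ρ_sc = 0 (vanishes)
  i = 2 (even): a_2 · C_{1} = 4 · 1 = 4
  i = 3 (odd): ∫ x^3 ρ_sc = 0 (vanishes)
  i = 4 (even): a_4 · C_{2} = -1 · 2 = -2

Summing the contributions: ∫_{−2}^{2} p(x) ρ_sc(x) dx = (-1) + 4 + (-2) = 1.


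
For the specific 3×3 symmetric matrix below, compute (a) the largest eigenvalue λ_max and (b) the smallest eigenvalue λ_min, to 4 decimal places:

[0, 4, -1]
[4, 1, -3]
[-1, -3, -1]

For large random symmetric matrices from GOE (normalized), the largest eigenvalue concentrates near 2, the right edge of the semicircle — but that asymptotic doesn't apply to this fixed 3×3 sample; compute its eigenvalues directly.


Since M is real symmetric, all three eigenvalues are real; they are the roots of det(λI − M) = λ³ − (tr M) λ² + s λ − det M, where s is the sum of the principal 2×2 minors.
tr M = 0 + 1 + (-1) = 0.
s = (0·1 − 4²) + (0·(-1) − (-1)²) + (1·(-1) − (-3)²) = -16 + (-1) + (-10) = -27.
det M (expand along row 1) = 0·(-10) − 4·(-7) + (-1)·(-11) = 39.
Characteristic polynomial: λ³ − 27λ − 39 = 0.
Substitute λ = y + (tr M)/3 = y + 0.000000 to remove the quadratic term: y³ + p·y + q = 0 with p = s − (tr M)²/3 = -27.000000 and q = −2(tr M)³/27 + (tr M)·s/3 − det M = -39.000000.
Three real roots ⇒ use the trigonometric (Viète) form: r = 2√(−p/3) = 6.000000, φ = arccos(3q/(p·r)) = arccos(0.722222) = 0.763786 rad.
y_k = r·cos(φ/3 − 2πk/3) for k = 0, 1, 2 gives y = 5.806592, -1.594624, -4.211967.
λ_k = y_k + 0.000000 gives λ = 5.8066, -1.5946, -4.2120 (check: the sum is 0.0000 = tr M).

Hence λ_max = 5.8066 and λ_min = -4.2120.


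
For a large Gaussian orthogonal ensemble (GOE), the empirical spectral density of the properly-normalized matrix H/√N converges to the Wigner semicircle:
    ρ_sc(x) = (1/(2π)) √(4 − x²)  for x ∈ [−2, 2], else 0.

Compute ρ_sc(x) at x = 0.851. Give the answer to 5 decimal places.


ρ_sc(x) = (1/(2π)) √(4 − x²). With x = 0.851:
  4 − x² = 4 − (0.851)² = 4 − 0.724201 = 3.275799.
  √(4 − x²) = 1.809917.
  1/(2π) = 0.159155.
  ρ_sc(0.851) = 0.159155 · 1.809917 = 0.288057.

Rounded to 5 decimal places: ρ_sc(0.851) ≈ 0.28806.


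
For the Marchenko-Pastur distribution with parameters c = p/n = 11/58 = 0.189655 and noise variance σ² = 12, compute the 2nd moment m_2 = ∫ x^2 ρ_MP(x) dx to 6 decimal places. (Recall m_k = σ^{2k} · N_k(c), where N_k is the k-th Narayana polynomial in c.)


E[X²] = σ⁴ (1 + c) (second MP moment). With σ² = 12 (so σ⁴ = 144) and c = 11/58 = 0.189655: E[X²] = 144 · (1 + 0.189655) = 144 · 1.189655.

So E[X^2] = 171.310345.


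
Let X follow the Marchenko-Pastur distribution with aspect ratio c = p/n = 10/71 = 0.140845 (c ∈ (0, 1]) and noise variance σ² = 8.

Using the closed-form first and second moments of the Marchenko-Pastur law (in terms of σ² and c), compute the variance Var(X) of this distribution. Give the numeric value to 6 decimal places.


Recall the MP moments m_1 = E[X] = σ² and m_2 = E[X²] = σ⁴ (1 + c).
m_1 = E[X] = σ² = 8, so m_1² = 64.
m_2 = E[X²] = σ⁴ (1 + c) = 64 · (1 + 0.140845) = 64 · 1.140845 = 73.014085.
(Note m_2 − m_1² simplifies to c · σ⁴ = 0.140845 · 64.)

Var(X) = m_2 − m_1² = 73.014085 − 64 = 9.014085.


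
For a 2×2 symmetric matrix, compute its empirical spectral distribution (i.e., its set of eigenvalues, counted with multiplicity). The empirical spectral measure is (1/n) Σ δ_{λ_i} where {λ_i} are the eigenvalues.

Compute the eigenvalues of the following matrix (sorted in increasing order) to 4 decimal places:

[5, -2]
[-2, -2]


Since M is real symmetric, both eigenvalues are real; they are the roots of det(λI − M) = λ² − (tr M) λ + det M.
tr M = 5 + (-2) = 3.
det M = 5·(-2) − (-2)² = -10 − 4 = -14.
Characteristic polynomial: λ² − 3λ − 14 = 0.
Discriminant Δ = (tr M)² − 4·det M = 9 − (-56) = 65; √Δ = 8.062258.
λ = (tr M ± √Δ)/2 = (3 ± 8.062258)/2, giving (tr M − √Δ)/2 = -2.5311 and (tr M + √Δ)/2 = 5.5311.

Eigenvalues sorted in increasing order: [-2.5311, 5.5311].


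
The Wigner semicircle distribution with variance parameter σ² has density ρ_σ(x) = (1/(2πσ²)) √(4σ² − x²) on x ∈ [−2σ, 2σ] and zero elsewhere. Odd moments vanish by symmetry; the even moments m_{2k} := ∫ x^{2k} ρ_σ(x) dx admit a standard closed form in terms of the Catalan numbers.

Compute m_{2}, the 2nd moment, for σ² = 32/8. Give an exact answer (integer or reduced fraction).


By the scaled semicircle moment identity, m_{2k} = σ^{2k} · C_k with k = 1.
C_1 = (1/(k+1)) · C(2k, k) = (1/2) · C(2, 1) = (1/2) · 2 = 1.
σ^{2k} = (σ²)^k = (32/8)^1 = 4.

Therefore m_{2} = σ^{2} · C_1 = 4 · 1 = 4.


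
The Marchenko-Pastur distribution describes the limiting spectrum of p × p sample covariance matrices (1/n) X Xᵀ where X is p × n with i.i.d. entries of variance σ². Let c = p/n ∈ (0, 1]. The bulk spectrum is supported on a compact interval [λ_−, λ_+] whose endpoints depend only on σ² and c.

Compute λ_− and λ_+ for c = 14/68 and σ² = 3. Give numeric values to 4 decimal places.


c = 14/68 = 0.205882; √c = 0.453743.
λ_− = σ² (1 − √c)² = 3 · (1 − 0.453743)² = 3 · (0.546257)² = 0.895191.
λ_+ = σ² (1 + √c)² = 3 · (1 + 0.453743)² = 3 · (1.453743)² = 6.340103.

Rounded to 4 decimal places: λ_− ≈ 0.8952, λ_+ ≈ 6.3401.


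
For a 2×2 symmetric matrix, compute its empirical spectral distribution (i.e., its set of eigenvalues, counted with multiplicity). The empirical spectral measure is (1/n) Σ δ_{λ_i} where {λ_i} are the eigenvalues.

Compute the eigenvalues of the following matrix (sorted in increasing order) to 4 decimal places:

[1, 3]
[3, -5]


Since M is real symmetric, both eigenvalues are real; they are the roots of det(λI − M) = λ² − (tr M) λ + det M.
tr M = 1 + (-5) = -4.
det M = 1·(-5) − 3² = -5 − 9 = -14.
Characteristic polynomial: λ² + 4λ − 14 = 0.
Discriminant Δ = (tr M)² − 4·det M = 16 − (-56) = 72; √Δ = 8.485281.
λ = (tr M ± √Δ)/2 = (-4 ± 8.485281)/2, giving (tr M − √Δ)/2 = -6.2426 and (tr M + √Δ)/2 = 2.2426.

Eigenvalues sorted in increasing order: [-6.2426, 2.2426].


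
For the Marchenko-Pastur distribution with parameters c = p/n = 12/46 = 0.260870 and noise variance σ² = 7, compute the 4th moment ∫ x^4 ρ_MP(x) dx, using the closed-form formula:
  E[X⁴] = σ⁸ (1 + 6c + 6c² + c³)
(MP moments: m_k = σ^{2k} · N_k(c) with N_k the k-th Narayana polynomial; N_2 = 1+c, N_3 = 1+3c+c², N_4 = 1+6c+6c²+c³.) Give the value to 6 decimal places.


E[X⁴] = σ⁸ (1 + 6c + 6c² + c³) (fourth MP moment). With σ² = 7 (so σ⁸ = 2401) and c = 12/46 = 0.260870: E[X⁴] = 2401 · (1 + 6·0.260870 + 6·(0.260870)² + (0.260870)³) = 2401 · 2.991288.

So E[X^4] = 7182.082272.


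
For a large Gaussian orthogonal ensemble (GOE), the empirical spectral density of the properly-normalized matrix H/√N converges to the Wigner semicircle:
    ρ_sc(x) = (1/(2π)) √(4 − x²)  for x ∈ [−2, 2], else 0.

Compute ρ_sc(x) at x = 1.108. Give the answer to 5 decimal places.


ρ_sc(x) = (1/(2π)) √(4 − x²). With x = 1.108:
  4 − x² = 4 − (1.108)² = 4 − 1.227664 = 2.772336.
  √(4 − x²) = 1.665033.
  1/(2π) = 0.159155.
  ρ_sc(1.108) = 0.159155 · 1.665033 = 0.264998.

Rounded to 5 decimal places: ρ_sc(1.108) ≈ 0.26500.


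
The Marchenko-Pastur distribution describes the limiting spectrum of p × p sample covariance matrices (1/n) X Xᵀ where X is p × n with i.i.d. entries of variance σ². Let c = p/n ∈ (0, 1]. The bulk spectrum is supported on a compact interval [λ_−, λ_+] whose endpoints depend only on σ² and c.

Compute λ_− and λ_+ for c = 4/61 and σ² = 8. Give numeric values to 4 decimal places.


c = 4/61 = 0.065574; √c = 0.256074.
λ_− = σ² (1 − √c)² = 8 · (1 − 0.256074)² = 8 · (0.743926)² = 4.427410.
λ_+ = σ² (1 + √c)² = 8 · (1 + 0.256074)² = 8 · (1.256074)² = 12.621770.

Rounded to 4 decimal places: λ_− ≈ 4.4274, λ_+ ≈ 12.6218.


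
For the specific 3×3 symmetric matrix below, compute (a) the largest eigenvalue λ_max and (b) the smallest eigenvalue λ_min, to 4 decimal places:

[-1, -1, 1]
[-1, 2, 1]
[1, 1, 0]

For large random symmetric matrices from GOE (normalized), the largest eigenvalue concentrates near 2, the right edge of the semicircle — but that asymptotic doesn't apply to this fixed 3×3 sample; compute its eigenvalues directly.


Since M is real symmetric, all three eigenvalues are real; they are the roots of det(λI − M) = λ³ − (tr M) λ² + s λ − det M, where s is the sum of the principal 2×2 minors.
tr M = -1 + 2 + 0 = 1.
s = ((-1)·2 − (-1)²) + ((-1)·0 − 1²) + (2·0 − 1²) = -3 + (-1) + (-1) = -5.
det M (expand along row 1) = (-1)·(-1) − (-1)·(-1) + 1·(-3) = -3.
Characteristic polynomial: λ³ − λ² − 5λ + 3 = 0.
Substitute λ = y + (tr M)/3 = y + 0.333333 to remove the quadratic term: y³ + p·y + q = 0 with p = s − (tr M)²/3 = -5.333333 and q = −2(tr M)³/27 + (tr M)·s/3 − det M = 1.259259.
Three real roots ⇒ use the trigonometric (Viète) form: r = 2√(−p/3) = 2.666667, φ = arccos(3q/(p·r)) = arccos(-0.265625) = 1.839648 rad.
y_k = r·cos(φ/3 − 2πk/3) for k = 0, 1, 2 gives y = 2.180804, 0.238660, -2.419464.
λ_k = y_k + 0.333333 gives λ = 2.5141, 0.5720, -2.0861 (check: the sum is 1.0000 = tr M).

Hence λ_max = 2.5141 and λ_min = -2.0861.


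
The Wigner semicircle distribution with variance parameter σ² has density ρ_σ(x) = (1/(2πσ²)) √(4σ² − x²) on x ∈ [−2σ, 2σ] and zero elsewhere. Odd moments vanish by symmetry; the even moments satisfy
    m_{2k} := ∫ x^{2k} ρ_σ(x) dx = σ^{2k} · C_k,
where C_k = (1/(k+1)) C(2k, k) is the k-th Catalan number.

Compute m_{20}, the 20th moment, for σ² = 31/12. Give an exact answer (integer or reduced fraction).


By the scaled semicircle moment identity, m_{2k} = σ^{2k} · C_k with k = 10.
C_10 = (1/(k+1)) · C(2k, k) = (1/11) · C(20, 10) = (1/11) · 184756 = 16796.
σ^{2k} = (σ²)^k = (31/12)^10 = 819628286980801/61917364224.

Therefore m_{20} = σ^{20} · C_10 = (819628286980801/61917364224) · 16796 = 3441619177032383399/15479341056.


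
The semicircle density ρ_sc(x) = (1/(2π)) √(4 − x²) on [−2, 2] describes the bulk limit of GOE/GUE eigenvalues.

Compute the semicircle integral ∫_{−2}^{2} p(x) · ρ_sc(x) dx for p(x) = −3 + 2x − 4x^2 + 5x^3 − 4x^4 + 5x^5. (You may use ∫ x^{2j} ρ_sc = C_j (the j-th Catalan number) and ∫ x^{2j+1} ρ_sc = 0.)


Write p(x) = Σ a_i x^i, split into monomials and integrate each against ρ_sc separately.
Using ∫ x^{2j} ρ_sc = C_j = (1/(j+1)) C(2j, j) (Catalan numbers) and ∫ x^{2j+1} ρ_sc = 0 (odd monomials vanish by symmetry):
  i = 0 (even): a_0 · C_{0} = -3 · 1 = -3
  i = 1 (odd): ∫ x^1 ρ_sc = 0 (vanishes)
  i = 2 (even): a_2 · C_{1} = -4 · 1 = -4
  i = 3 (odd): ∫ x^3 ρ_sc = 0 (vanishes)
  i = 4 (even): a_4 · C_{2} = -4 · 2 = -8
  i = 5 (odd): ∫ x^5 ρ_sc = 0 (vanishes)

Summing the contributions: ∫_{−2}^{2} p(x) ρ_sc(x) dx = (-3) + (-4) + (-8) = -15.


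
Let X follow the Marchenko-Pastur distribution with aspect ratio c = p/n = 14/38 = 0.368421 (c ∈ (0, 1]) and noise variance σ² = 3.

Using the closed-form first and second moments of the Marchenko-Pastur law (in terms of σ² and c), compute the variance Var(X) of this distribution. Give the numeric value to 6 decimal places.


Recall the MP moments m_1 = E[X] = σ² and m_2 = E[X²] = σ⁴ (1 + c).
m_1 = E[X] = σ² = 3, so m_1² = 9.
m_2 = E[X²] = σ⁴ (1 + c) = 9 · (1 + 0.368421) = 9 · 1.368421 = 12.315789.
(Note m_2 − m_1² simplifies to c · σ⁴ = 0.368421 · 9.)

Var(X) = m_2 − m_1² = 12.315789 − 9 = 3.315789.


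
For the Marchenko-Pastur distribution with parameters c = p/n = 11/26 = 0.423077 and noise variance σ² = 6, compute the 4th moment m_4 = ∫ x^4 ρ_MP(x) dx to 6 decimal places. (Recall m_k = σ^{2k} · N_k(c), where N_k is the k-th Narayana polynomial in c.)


E[X⁴] = σ⁸ (1 + 6c + 6c² + c³) (fourth MP moment). With σ² = 6 (so σ⁸ = 1296) and c = 11/26 = 0.423077: E[X⁴] = 1296 · (1 + 6·0.423077 + 6·(0.423077)² + (0.423077)³) = 1296 · 4.688154.

So E[X^4] = 6075.847975.


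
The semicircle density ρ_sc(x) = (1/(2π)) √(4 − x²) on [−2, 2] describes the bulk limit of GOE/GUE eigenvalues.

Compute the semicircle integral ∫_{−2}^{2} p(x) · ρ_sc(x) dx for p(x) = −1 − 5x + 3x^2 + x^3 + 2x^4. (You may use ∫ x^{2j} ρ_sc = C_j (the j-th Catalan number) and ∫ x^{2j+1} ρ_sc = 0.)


Write p(x) = Σ a_i x^i, split into monomials and integrate each against ρ_sc separately.
Using ∫ x^{2j} ρ_sc = C_j = (1/(j+1)) C(2j, j) (Catalan numbers) and ∫ x^{2j+1} ρ_sc = 0 (odd monomials vanish by symmetry):
  i = 0 (even): a_0 · C_{0} = -1 · 1 = -1
  i = 1 (odd): ∫ x^1 ρ_sc = 0 (vanishes)
  i = 2 (even): a_2 · C_{1} = 3 · 1 = 3
  i = 3 (odd): ∫ x^3 ρ_sc = 0 (vanishes)
  i = 4 (even): a_4 · C_{2} = 2 · 2 = 4

Summing the contributions: ∫_{−2}^{2} p(x) ρ_sc(x) dx = (-1) + 3 + 4 = 6.


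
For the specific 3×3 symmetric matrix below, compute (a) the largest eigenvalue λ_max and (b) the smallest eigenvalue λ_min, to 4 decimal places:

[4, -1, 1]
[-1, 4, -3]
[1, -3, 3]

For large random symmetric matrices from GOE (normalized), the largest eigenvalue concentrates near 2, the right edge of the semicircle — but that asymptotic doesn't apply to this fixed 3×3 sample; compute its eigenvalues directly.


Since M is real symmetric, all three eigenvalues are real; they are the roots of det(λI − M) = λ³ − (tr M) λ² + s λ − det M, where s is the sum of the principal 2×2 minors.
tr M = 4 + 4 + 3 = 11.
s = (4·4 − (-1)²) + (4·3 − 1²) + (4·3 − (-3)²) = 15 + 11 + 3 = 29.
det M (expand along row 1) = 4·3 − (-1)·0 + 1·(-1) = 11.
Characteristic polynomial: λ³ − 11λ² + 29λ − 11 = 0.
Substitute λ = y + (tr M)/3 = y + 3.666667 to remove the quadratic term: y³ + p·y + q = 0 with p = s − (tr M)²/3 = -11.333333 and q = −2(tr M)³/27 + (tr M)·s/3 − det M = -3.259259.
Three real roots ⇒ use the trigonometric (Viète) form: r = 2√(−p/3) = 3.887301, φ = arccos(3q/(p·r)) = arccos(0.221939) = 1.346993 rad.
y_k = r·cos(φ/3 − 2πk/3) for k = 0, 1, 2 gives y = 3.502002, -0.289728, -3.212274.
λ_k = y_k + 3.666667 gives λ = 7.1687, 3.3769, 0.4544 (check: the sum is 11.0000 = tr M).

Hence λ_max = 7.1687 and λ_min = 0.4544.


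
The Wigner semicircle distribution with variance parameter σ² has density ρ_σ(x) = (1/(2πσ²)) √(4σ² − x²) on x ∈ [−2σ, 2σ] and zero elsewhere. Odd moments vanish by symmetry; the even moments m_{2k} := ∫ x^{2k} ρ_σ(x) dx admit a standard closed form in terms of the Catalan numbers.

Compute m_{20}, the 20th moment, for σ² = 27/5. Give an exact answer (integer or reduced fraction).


By the scaled semicircle moment identity, m_{2k} = σ^{2k} · C_k with k = 10.
C_10 = (1/(k+1)) · C(2k, k) = (1/11) · C(20, 10) = (1/11) · 184756 = 16796.
σ^{2k} = (σ²)^k = (27/5)^10 = 205891132094649/9765625.

Therefore m_{20} = σ^{20} · C_10 = (205891132094649/9765625) · 16796 = 3458147454661724604/9765625.


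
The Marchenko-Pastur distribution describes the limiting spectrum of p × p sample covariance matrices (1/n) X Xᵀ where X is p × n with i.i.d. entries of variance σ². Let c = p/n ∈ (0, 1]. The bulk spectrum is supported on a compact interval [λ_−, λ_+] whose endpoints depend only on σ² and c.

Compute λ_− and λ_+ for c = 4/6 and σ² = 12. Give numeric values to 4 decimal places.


c = 4/6 = 0.666667; √c = 0.816497.
λ_− = σ² (1 − √c)² = 12 · (1 − 0.816497)² = 12 · (0.183503)² = 0.404082.
λ_+ = σ² (1 + √c)² = 12 · (1 + 0.816497)² = 12 · (1.816497)² = 39.595918.

Rounded to 4 decimal places: λ_− ≈ 0.4041, λ_+ ≈ 39.5959.


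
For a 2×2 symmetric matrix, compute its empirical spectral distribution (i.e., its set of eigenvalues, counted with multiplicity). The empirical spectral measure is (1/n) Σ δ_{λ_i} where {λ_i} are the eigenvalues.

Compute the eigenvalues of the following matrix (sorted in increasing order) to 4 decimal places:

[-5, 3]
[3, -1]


Since M is real symmetric, both eigenvalues are real; they are the roots of det(λI − M) = λ² − (tr M) λ + det M.
tr M = -5 + (-1) = -6.
det M = (-5)·(-1) − 3² = 5 − 9 = -4.
Characteristic polynomial: λ² + 6λ − 4 = 0.
Discriminant Δ = (tr M)² − 4·det M = 36 − (-16) = 52; √Δ = 7.211103.
λ = (tr M ± √Δ)/2 = (-6 ± 7.211103)/2, giving (tr M − √Δ)/2 = -6.6056 and (tr M + √Δ)/2 = 0.6056.

Eigenvalues sorted in increasing order: [-6.6056, 0.6056].


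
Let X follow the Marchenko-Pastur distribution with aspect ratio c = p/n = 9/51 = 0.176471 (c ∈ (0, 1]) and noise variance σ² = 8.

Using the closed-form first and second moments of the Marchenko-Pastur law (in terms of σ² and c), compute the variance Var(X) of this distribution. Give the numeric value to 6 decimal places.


Recall the MP moments m_1 = E[X] = σ² and m_2 = E[X²] = σ⁴ (1 + c).
m_1 = E[X] = σ² = 8, so m_1² = 64.
m_2 = E[X²] = σ⁴ (1 + c) = 64 · (1 + 0.176471) = 64 · 1.176471 = 75.294118.
(Note m_2 − m_1² simplifies to c · σ⁴ = 0.176471 · 64.)

Var(X) = m_2 − m_1² = 75.294118 − 64 = 11.294118.


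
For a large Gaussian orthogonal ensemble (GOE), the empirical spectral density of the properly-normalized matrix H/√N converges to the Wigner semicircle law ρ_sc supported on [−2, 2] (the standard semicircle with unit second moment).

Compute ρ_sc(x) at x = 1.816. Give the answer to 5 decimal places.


ρ_sc(x) = (1/(2π)) √(4 − x²). With x = 1.816:
  4 − x² = 4 − (1.816)² = 4 − 3.297856 = 0.702144.
  √(4 − x²) = 0.837940.
  1/(2π) = 0.159155.
  ρ_sc(1.816) = 0.159155 · 0.837940 = 0.133362.

Rounded to 5 decimal places: ρ_sc(1.816) ≈ 0.13336.


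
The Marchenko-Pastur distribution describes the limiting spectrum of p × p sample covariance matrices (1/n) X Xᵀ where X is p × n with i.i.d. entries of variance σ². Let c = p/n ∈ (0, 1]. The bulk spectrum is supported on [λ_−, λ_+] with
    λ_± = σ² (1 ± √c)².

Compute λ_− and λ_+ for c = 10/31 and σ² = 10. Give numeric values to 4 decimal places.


c = 10/31 = 0.322581; √c = 0.567962.
λ_− = σ² (1 − √c)² = 10 · (1 − 0.567962)² = 10 · (0.432038)² = 1.866570.
λ_+ = σ² (1 + √c)² = 10 · (1 + 0.567962)² = 10 · (1.567962)² = 24.585043.

Rounded to 4 decimal places: λ_− ≈ 1.8666, λ_+ ≈ 24.5850.


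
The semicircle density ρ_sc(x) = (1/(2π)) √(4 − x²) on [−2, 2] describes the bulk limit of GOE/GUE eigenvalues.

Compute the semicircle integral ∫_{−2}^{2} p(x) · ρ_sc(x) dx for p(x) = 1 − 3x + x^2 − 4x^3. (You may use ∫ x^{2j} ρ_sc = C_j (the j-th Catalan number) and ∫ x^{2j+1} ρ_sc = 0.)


Write p(x) = Σ a_i x^i, split into monomials and integrate each against ρ_sc separately.
Using ∫ x^{2j} ρ_sc = C_j = (1/(j+1)) C(2j, j) (Catalan numbers) and ∫ x^{2j+1} ρ_sc = 0 (odd monomials vanish by symmetry):
  i = 0 (even): a_0 · C_{0} = 1 · 1 = 1
  i = 1 (odd): ∫ x^1 ρ_sc = 0 (vanishes)
  i = 2 (even): a_2 · C_{1} = 1 · 1 = 1
  i = 3 (odd): ∫ x^3 ρ_sc = 0 (vanishes)

Summing the contributions: ∫_{−2}^{2} p(x) ρ_sc(x) dx = 1 + 1 = 2.


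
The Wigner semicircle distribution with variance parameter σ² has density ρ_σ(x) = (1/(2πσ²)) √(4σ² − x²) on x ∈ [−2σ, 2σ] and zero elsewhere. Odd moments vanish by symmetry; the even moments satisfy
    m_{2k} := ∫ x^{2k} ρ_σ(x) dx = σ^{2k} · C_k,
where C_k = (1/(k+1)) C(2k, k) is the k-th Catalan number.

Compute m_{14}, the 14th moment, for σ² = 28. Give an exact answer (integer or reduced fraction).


By the scaled semicircle moment identity, m_{2k} = σ^{2k} · C_k with k = 7.
C_7 = (1/(k+1)) · C(2k, k) = (1/8) · C(14, 7) = (1/8) · 3432 = 429.
σ^{2k} = (σ²)^k = (28)^7 = 13492928512.

Therefore m_{14} = σ^{14} · C_7 = 13492928512 · 429 = 5788466331648.


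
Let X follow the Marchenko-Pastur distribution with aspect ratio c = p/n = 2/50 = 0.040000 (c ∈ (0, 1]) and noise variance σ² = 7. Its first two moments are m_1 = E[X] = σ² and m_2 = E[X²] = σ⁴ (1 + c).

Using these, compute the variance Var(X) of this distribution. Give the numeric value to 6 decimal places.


m_1 = E[X] = σ² = 7, so m_1² = 49.
m_2 = E[X²] = σ⁴ (1 + c) = 49 · (1 + 0.040000) = 49 · 1.040000 = 50.960000.
(Note m_2 − m_1² simplifies to c · σ⁴ = 0.040000 · 49.)

Var(X) = m_2 − m_1² = 50.960000 − 49 = 1.960000.


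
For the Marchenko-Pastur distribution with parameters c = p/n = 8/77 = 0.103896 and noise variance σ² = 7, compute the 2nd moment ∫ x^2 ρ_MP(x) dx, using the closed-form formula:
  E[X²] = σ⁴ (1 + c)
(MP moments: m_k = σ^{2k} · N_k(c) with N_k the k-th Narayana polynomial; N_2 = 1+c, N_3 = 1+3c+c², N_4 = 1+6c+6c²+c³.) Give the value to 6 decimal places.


E[X²] = σ⁴ (1 + c) (second MP moment). With σ² = 7 (so σ⁴ = 49) and c = 8/77 = 0.103896: E[X²] = 49 · (1 + 0.103896) = 49 · 1.103896.

So E[X^2] = 54.090909.


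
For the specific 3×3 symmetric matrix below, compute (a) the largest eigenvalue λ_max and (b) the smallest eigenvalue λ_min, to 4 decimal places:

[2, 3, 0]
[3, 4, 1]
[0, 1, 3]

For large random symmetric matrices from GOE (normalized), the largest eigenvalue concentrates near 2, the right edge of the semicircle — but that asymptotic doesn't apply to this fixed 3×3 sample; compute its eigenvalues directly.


Since M is real symmetric, all three eigenvalues are real; they are the roots of det(λI − M) = λ³ − (tr M) λ² + s λ − det M, where s is the sum of the principal 2×2 minors.
tr M = 2 + 4 + 3 = 9.
s = (2·4 − 3²) + (2·3 − 0²) + (4·3 − 1²) = -1 + 6 + 11 = 16.
det M (expand along row 1) = 2·11 − 3·9 + 0·3 = -5.
Characteristic polynomial: λ³ − 9λ² + 16λ + 5 = 0.
Substitute λ = y + (tr M)/3 = y + 3.000000 to remove the quadratic term: y³ + p·y + q = 0 with p = s − (tr M)²/3 = -11.000000 and q = −2(tr M)³/27 + (tr M)·s/3 − det M = -1.000000.
Three real roots ⇒ use the trigonometric (Viète) form: r = 2√(−p/3) = 3.829708, φ = arccos(3q/(p·r)) = arccos(0.071214) = 1.499522 rad.
y_k = r·cos(φ/3 − 2πk/3) for k = 0, 1, 2 gives y = 3.361178, -0.090978, -3.270200.
λ_k = y_k + 3.000000 gives λ = 6.3612, 2.9090, -0.2702 (check: the sum is 9.0000 = tr M).

Hence λ_max = 6.3612 and λ_min = -0.2702.


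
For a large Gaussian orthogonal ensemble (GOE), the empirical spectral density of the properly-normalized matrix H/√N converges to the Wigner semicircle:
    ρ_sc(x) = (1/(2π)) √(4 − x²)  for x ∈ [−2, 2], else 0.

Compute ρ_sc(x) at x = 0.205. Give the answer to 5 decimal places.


ρ_sc(x) = (1/(2π)) √(4 − x²). With x = 0.205:
  4 − x² = 4 − (0.205)² = 4 − 0.042025 = 3.957975.
  √(4 − x²) = 1.989466.
  1/(2π) = 0.159155.
  ρ_sc(0.205) = 0.159155 · 1.989466 = 0.316633.

Rounded to 5 decimal places: ρ_sc(0.205) ≈ 0.31663.


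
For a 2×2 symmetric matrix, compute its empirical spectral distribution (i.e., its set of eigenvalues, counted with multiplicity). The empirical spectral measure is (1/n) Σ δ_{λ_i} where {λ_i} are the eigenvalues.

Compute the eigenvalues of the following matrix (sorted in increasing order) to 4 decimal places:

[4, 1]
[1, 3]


Since M is real symmetric, both eigenvalues are real; they are the roots of det(λI − M) = λ² − (tr M) λ + det M.
tr M = 4 + 3 = 7.
det M = 4·3 − 1² = 12 − 1 = 11.
Characteristic polynomial: λ² − 7λ + 11 = 0.
Discriminant Δ = (tr M)² − 4·det M = 49 − 44 = 5; √Δ = 2.236068.
λ = (tr M ± √Δ)/2 = (7 ± 2.236068)/2, giving (tr M − √Δ)/2 = 2.3820 and (tr M + √Δ)/2 = 4.6180.

Eigenvalues sorted in increasing order: [2.3820, 4.6180].


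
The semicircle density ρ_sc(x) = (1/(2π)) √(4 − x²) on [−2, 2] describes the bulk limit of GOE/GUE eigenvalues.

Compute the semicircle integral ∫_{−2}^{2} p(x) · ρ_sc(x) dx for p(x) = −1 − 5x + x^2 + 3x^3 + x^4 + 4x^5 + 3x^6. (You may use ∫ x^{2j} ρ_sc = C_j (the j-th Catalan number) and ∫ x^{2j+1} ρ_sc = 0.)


Write p(x) = Σ a_i x^i, split into monomials and integrate each against ρ_sc separately.
Using ∫ x^{2j} ρ_sc = C_j = (1/(j+1)) C(2j, j) (Catalan numbers) and ∫ x^{2j+1} ρ_sc = 0 (odd monomials vanish by symmetry):
  i = 0 (even): a_0 · C_{0} = -1 · 1 = -1
  i = 1 (odd): ∫ x^1 ρ_sc = 0 (vanishes)
  i = 2 (even): a_2 · C_{1} = 1 · 1 = 1
  i = 3 (odd): ∫ x^3 ρ_sc = 0 (vanishes)
  i = 4 (even): a_4 · C_{2} = 1 · 2 = 2
  i = 5 (odd): ∫ x^5 ρ_sc = 0 (vanishes)
  i = 6 (even): a_6 · C_{3} = 3 · 5 = 15

Summing the contributions: ∫_{−2}^{2} p(x) ρ_sc(x) dx = (-1) + 1 + 2 + 15 = 17.


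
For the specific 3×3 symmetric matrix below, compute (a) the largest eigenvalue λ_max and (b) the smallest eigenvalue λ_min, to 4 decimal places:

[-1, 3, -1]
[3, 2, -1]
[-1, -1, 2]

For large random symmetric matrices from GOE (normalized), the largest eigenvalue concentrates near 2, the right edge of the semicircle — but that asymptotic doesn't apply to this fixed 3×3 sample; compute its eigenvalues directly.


Since M is real symmetric, all three eigenvalues are real; they are the roots of det(λI − M) = λ³ − (tr M) λ² + s λ − det M, where s is the sum of the principal 2×2 minors.
tr M = -1 + 2 + 2 = 3.
s = ((-1)·2 − 3²) + ((-1)·2 − (-1)²) + (2·2 − (-1)²) = -11 + (-3) + 3 = -11.
det M (expand along row 1) = (-1)·3 − 3·5 + (-1)·(-1) = -17.
Characteristic polynomial: λ³ − 3λ² − 11λ + 17 = 0.
Substitute λ = y + (tr M)/3 = y + 1.000000 to remove the quadratic term: y³ + p·y + q = 0 with p = s − (tr M)²/3 = -14.000000 and q = −2(tr M)³/27 + (tr M)·s/3 − det M = 4.000000.
Three real roots ⇒ use the trigonometric (Viète) form: r = 2√(−p/3) = 4.320494, φ = arccos(3q/(p·r)) = arccos(-0.198390) = 1.770511 rad.
y_k = r·cos(φ/3 − 2πk/3) for k = 0, 1, 2 gives y = 3.589664, 0.287410, -3.877074.
λ_k = y_k + 1.000000 gives λ = 4.5897, 1.2874, -2.8771 (check: the sum is 3.0000 = tr M).

Hence λ_max = 4.5897 and λ_min = -2.8771.


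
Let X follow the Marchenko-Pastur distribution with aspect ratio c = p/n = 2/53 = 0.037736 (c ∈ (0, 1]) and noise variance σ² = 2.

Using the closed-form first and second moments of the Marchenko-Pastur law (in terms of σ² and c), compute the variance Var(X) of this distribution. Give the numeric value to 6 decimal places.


Recall the MP moments m_1 = E[X] = σ² and m_2 = E[X²] = σ⁴ (1 + c).
m_1 = E[X] = σ² = 2, so m_1² = 4.
m_2 = E[X²] = σ⁴ (1 + c) = 4 · (1 + 0.037736) = 4 · 1.037736 = 4.150943.
(Note m_2 − m_1² simplifies to c · σ⁴ = 0.037736 · 4.)

Var(X) = m_2 − m_1² = 4.150943 − 4 = 0.150943.


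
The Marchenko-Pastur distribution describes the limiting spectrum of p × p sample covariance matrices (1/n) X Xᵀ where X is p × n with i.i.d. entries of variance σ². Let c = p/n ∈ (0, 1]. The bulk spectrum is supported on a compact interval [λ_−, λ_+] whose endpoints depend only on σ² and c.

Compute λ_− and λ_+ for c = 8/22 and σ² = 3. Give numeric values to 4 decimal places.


c = 8/22 = 0.363636; √c = 0.603023.
λ_− = σ² (1 − √c)² = 3 · (1 − 0.603023)² = 3 · (0.396977)² = 0.472773.
λ_+ = σ² (1 + √c)² = 3 · (1 + 0.603023)² = 3 · (1.603023)² = 7.709045.

Rounded to 4 decimal places: λ_− ≈ 0.4728, λ_+ ≈ 7.7090.


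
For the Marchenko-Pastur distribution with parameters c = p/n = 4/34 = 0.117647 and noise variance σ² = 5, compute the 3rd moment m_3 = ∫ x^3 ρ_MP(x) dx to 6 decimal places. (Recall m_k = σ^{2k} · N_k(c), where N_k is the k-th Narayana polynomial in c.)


E[X³] = σ⁶ (1 + 3c + c²) (third MP moment). With σ² = 5 (so σ⁶ = 125) and c = 4/34 = 0.117647: E[X³] = 125 · (1 + 3·0.117647 + (0.117647)²) = 125 · 1.366782.

So E[X^3] = 170.847751.


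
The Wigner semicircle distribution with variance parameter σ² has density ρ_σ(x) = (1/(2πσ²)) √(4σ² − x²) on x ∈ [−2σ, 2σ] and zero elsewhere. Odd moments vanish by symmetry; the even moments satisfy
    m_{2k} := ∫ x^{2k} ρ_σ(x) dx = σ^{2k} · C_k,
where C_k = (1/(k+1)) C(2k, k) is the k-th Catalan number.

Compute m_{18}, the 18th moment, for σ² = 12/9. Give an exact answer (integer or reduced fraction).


By the scaled semicircle moment identity, m_{2k} = σ^{2k} · C_k with k = 9.
C_9 = (1/(k+1)) · C(2k, k) = (1/10) · C(18, 9) = (1/10) · 48620 = 4862.
σ^{2k} = (σ²)^k = (12/9)^9 = 262144/19683.

Therefore m_{18} = σ^{18} · C_9 = (262144/19683) · 4862 = 1274544128/19683.


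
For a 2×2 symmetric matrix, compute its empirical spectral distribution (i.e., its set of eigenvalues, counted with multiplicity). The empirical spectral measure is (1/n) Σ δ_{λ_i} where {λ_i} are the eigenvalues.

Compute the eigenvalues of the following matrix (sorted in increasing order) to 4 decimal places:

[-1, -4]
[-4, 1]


Since M is real symmetric, both eigenvalues are real; they are the roots of det(λI − M) = λ² − (tr M) λ + det M.
tr M = -1 + 1 = 0.
det M = (-1)·1 − (-4)² = -1 − 16 = -17.
Characteristic polynomial: λ² − 17 = 0.
Discriminant Δ = (tr M)² − 4·det M = 0 − (-68) = 68; √Δ = 8.246211.
λ = (tr M ± √Δ)/2 = (0 ± 8.246211)/2, giving (tr M − √Δ)/2 = -4.1231 and (tr M + √Δ)/2 = 4.1231.

Eigenvalues sorted in increasing order: [-4.1231, 4.1231].


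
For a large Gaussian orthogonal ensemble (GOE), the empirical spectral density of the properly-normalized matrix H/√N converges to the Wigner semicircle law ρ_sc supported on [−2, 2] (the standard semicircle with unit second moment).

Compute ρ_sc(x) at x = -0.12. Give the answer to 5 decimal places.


ρ_sc(x) = (1/(2π)) √(4 − x²). With x = -0.12:
  4 − x² = 4 − (-0.12)² = 4 − 0.014400 = 3.985600.
  √(4 − x²) = 1.996397.
  1/(2π) = 0.159155.
  ρ_sc(-0.12) = 0.159155 · 1.996397 = 0.317736.

Rounded to 5 decimal places: ρ_sc(-0.12) ≈ 0.31774.


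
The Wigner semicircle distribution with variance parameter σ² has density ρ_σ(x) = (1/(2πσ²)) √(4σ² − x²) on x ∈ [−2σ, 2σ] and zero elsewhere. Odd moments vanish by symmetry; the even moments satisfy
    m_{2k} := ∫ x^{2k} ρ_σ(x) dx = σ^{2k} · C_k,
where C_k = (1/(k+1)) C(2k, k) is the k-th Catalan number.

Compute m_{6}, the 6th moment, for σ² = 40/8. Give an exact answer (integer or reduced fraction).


By the scaled semicircle moment identity, m_{2k} = σ^{2k} · C_k with k = 3.
C_3 = (1/(k+1)) · C(2k, k) = (1/4) · C(6, 3) = (1/4) · 20 = 5.
σ^{2k} = (σ²)^k = (40/8)^3 = 125.

Therefore m_{6} = σ^{6} · C_3 = 125 · 5 = 625.


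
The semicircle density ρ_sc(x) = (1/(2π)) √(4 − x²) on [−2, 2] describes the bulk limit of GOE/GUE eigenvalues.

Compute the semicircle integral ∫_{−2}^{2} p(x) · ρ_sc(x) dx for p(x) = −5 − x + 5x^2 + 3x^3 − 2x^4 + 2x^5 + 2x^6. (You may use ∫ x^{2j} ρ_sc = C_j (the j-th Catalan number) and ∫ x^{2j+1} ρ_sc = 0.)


Write p(x) = Σ a_i x^i, split into monomials and integrate each against ρ_sc separately.
Using ∫ x^{2j} ρ_sc = C_j = (1/(j+1)) C(2j, j) (Catalan numbers) and ∫ x^{2j+1} ρ_sc = 0 (odd monomials vanish by symmetry):
  i = 0 (even): a_0 · C_{0} = -5 · 1 = -5
  i = 1 (odd): ∫ x^1 ρ_sc = 0 (vanishes)
  i = 2 (even): a_2 · C_{1} = 5 · 1 = 5
  i = 3 (odd): ∫ x^3 ρ_sc = 0 (vanishes)
  i = 4 (even): a_4 · C_{2} = -2 · 2 = -4
  i = 5 (odd): ∫ x^5 ρ_sc = 0 (vanishes)
  i = 6 (even): a_6 · C_{3} = 2 · 5 = 10

Summing the contributions: ∫_{−2}^{2} p(x) ρ_sc(x) dx = (-5) + 5 + (-4) + 10 = 6.


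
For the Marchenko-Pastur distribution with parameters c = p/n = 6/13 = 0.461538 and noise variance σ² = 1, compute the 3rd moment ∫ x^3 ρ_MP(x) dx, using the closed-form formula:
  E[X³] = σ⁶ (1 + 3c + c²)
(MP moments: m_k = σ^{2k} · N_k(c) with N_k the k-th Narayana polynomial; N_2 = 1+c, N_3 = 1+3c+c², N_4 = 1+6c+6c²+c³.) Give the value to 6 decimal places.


E[X³] = σ⁶ (1 + 3c + c²) (third MP moment). With σ² = 1 (so σ⁶ = 1) and c = 6/13 = 0.461538: E[X³] = 1 · (1 + 3·0.461538 + (0.461538)²) = 1 · 2.597633.

So E[X^3] = 2.597633.


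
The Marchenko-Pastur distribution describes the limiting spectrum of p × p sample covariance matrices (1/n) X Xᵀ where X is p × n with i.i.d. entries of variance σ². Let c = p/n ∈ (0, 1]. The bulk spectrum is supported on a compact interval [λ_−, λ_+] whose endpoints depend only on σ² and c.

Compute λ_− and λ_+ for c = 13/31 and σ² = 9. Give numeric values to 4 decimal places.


c = 13/31 = 0.419355; √c = 0.647576.
λ_− = σ² (1 − √c)² = 9 · (1 − 0.647576)² = 9 · (0.352424)² = 1.117823.
λ_+ = σ² (1 + √c)² = 9 · (1 + 0.647576)² = 9 · (1.647576)² = 24.430564.

Rounded to 4 decimal places: λ_− ≈ 1.1178, λ_+ ≈ 24.4306.


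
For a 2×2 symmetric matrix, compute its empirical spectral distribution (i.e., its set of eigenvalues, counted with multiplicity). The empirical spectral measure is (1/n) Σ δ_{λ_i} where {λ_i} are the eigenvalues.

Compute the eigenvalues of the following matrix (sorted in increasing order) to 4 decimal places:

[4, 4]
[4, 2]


Since M is real symmetric, both eigenvalues are real; they are the roots of det(λI − M) = λ² − (tr M) λ + det M.
tr M = 4 + 2 = 6.
det M = 4·2 − 4² = 8 − 16 = -8.
Characteristic polynomial: λ² − 6λ − 8 = 0.
Discriminant Δ = (tr M)² − 4·det M = 36 − (-32) = 68; √Δ = 8.246211.
λ = (tr M ± √Δ)/2 = (6 ± 8.246211)/2, giving (tr M − √Δ)/2 = -1.1231 and (tr M + √Δ)/2 = 7.1231.

Eigenvalues sorted in increasing order: [-1.1231, 7.1231].


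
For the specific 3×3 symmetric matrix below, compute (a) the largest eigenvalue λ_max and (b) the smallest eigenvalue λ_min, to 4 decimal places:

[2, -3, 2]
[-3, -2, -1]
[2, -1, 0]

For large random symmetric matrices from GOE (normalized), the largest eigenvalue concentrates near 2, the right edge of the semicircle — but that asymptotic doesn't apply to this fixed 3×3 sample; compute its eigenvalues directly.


Since M is real symmetric, all three eigenvalues are real; they are the roots of det(λI − M) = λ³ − (tr M) λ² + s λ − det M, where s is the sum of the principal 2×2 minors.
tr M = 2 + (-2) + 0 = 0.
s = (2·(-2) − (-3)²) + (2·0 − 2²) + ((-2)·0 − (-1)²) = -13 + (-4) + (-1) = -18.
det M (expand along row 1) = 2·(-1) − (-3)·2 + 2·7 = 18.
Characteristic polynomial: λ³ − 18λ − 18 = 0.
Substitute λ = y + (tr M)/3 = y + 0.000000 to remove the quadratic term: y³ + p·y + q = 0 with p = s − (tr M)²/3 = -18.000000 and q = −2(tr M)³/27 + (tr M)·s/3 − det M = -18.000000.
Three real roots ⇒ use the trigonometric (Viète) form: r = 2√(−p/3) = 4.898979, φ = arccos(3q/(p·r)) = arccos(0.612372) = 0.911738 rad.
y_k = r·cos(φ/3 − 2πk/3) for k = 0, 1, 2 gives y = 4.674473, -1.067601, -3.606872.
λ_k = y_k + 0.000000 gives λ = 4.6745, -1.0676, -3.6069 (check: the sum is 0.0000 = tr M).

Hence λ_max = 4.6745 and λ_min = -3.6069.


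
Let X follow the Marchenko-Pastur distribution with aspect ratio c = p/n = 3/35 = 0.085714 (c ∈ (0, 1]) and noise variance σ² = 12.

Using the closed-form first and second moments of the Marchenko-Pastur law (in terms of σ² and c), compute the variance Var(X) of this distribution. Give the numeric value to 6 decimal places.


Recall the MP moments m_1 = E[X] = σ² and m_2 = E[X²] = σ⁴ (1 + c).
m_1 = E[X] = σ² = 12, so m_1² = 144.
m_2 = E[X²] = σ⁴ (1 + c) = 144 · (1 + 0.085714) = 144 · 1.085714 = 156.342857.
(Note m_2 − m_1² simplifies to c · σ⁴ = 0.085714 · 144.)

Var(X) = m_2 − m_1² = 156.342857 − 144 = 12.342857.


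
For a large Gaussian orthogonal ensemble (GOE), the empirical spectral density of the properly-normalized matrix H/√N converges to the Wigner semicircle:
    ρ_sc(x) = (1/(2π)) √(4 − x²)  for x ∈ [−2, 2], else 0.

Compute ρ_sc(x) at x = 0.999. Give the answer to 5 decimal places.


ρ_sc(x) = (1/(2π)) √(4 − x²). With x = 0.999:
  4 − x² = 4 − (0.999)² = 4 − 0.998001 = 3.001999.
  √(4 − x²) = 1.732628.
  1/(2π) = 0.159155.
  ρ_sc(0.999) = 0.159155 · 1.732628 = 0.275756.

Rounded to 5 decimal places: ρ_sc(0.999) ≈ 0.27576.


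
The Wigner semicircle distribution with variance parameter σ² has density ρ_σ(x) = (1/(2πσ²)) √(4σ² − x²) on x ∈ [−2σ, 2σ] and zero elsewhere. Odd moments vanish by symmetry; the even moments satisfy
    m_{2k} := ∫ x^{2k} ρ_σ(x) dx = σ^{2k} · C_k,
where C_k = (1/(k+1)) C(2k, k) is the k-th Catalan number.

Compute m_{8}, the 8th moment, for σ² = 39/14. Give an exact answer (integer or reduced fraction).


By the scaled semicircle moment identity, m_{2k} = σ^{2k} · C_k with k = 4.
C_4 = (1/(k+1)) · C(2k, k) = (1/5) · C(8, 4) = (1/5) · 70 = 14.
σ^{2k} = (σ²)^k = (39/14)^4 = 2313441/38416.

Therefore m_{8} = σ^{8} · C_4 = (2313441/38416) · 14 = 2313441/2744.


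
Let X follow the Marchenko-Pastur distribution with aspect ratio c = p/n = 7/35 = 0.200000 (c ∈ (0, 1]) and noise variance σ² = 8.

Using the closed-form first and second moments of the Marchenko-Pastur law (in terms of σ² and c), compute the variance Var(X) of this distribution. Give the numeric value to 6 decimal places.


Recall the MP moments m_1 = E[X] = σ² and m_2 = E[X²] = σ⁴ (1 + c).
m_1 = E[X] = σ² = 8, so m_1² = 64.
m_2 = E[X²] = σ⁴ (1 + c) = 64 · (1 + 0.200000) = 64 · 1.200000 = 76.800000.
(Note m_2 − m_1² simplifies to c · σ⁴ = 0.200000 · 64.)

Var(X) = m_2 − m_1² = 76.800000 − 64 = 12.800000.


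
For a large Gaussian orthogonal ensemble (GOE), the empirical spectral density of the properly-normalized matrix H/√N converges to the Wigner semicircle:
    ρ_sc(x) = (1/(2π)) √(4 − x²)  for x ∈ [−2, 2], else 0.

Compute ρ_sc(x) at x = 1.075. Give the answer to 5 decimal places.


ρ_sc(x) = (1/(2π)) √(4 − x²). With x = 1.075:
  4 − x² = 4 − (1.075)² = 4 − 1.155625 = 2.844375.
  √(4 − x²) = 1.686527.
  1/(2π) = 0.159155.
  ρ_sc(1.075) = 0.159155 · 1.686527 = 0.268419.

Rounded to 5 decimal places: ρ_sc(1.075) ≈ 0.26842.


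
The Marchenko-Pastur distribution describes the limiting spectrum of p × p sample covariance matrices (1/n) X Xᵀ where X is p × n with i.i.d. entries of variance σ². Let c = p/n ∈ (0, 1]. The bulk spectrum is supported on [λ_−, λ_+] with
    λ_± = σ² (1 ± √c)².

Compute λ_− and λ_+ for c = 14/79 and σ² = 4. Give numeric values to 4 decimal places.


c = 14/79 = 0.177215; √c = 0.420969.
λ_− = σ² (1 − √c)² = 4 · (1 − 0.420969)² = 4 · (0.579031)² = 1.341106.
λ_+ = σ² (1 + √c)² = 4 · (1 + 0.420969)² = 4 · (1.420969)² = 8.076616.

Rounded to 4 decimal places: λ_− ≈ 1.3411, λ_+ ≈ 8.0766.


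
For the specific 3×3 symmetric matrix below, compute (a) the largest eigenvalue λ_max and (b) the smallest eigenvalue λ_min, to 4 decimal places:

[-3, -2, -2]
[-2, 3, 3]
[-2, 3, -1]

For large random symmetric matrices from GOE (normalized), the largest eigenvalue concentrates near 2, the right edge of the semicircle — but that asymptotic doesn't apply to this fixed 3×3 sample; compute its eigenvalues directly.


Since M is real symmetric, all three eigenvalues are real; they are the roots of det(λI − M) = λ³ − (tr M) λ² + s λ − det M, where s is the sum of the principal 2×2 minors.
tr M = -3 + 3 + (-1) = -1.
s = ((-3)·3 − (-2)²) + ((-3)·(-1) − (-2)²) + (3·(-1) − 3²) = -13 + (-1) + (-12) = -26.
det M (expand along row 1) = (-3)·(-12) − (-2)·8 + (-2)·0 = 52.
Characteristic polynomial: λ³ + λ² − 26λ − 52 = 0.
Substitute λ = y + (tr M)/3 = y − 0.333333 to remove the quadratic term: y³ + p·y + q = 0 with p = s − (tr M)²/3 = -26.333333 and q = −2(tr M)³/27 + (tr M)·s/3 − det M = -43.259259.
Three real roots ⇒ use the trigonometric (Viète) form: r = 2√(−p/3) = 5.925463, φ = arccos(3q/(p·r)) = arccos(0.831711) = 0.588615 rad.
y_k = r·cos(φ/3 − 2πk/3) for k = 0, 1, 2 gives y = 5.811774, -1.905489, -3.906285.
λ_k = y_k − 0.333333 gives λ = 5.4784, -2.2388, -4.2396 (check: the sum is -1.0000 = tr M).

Hence λ_max = 5.4784 and λ_min = -4.2396.
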